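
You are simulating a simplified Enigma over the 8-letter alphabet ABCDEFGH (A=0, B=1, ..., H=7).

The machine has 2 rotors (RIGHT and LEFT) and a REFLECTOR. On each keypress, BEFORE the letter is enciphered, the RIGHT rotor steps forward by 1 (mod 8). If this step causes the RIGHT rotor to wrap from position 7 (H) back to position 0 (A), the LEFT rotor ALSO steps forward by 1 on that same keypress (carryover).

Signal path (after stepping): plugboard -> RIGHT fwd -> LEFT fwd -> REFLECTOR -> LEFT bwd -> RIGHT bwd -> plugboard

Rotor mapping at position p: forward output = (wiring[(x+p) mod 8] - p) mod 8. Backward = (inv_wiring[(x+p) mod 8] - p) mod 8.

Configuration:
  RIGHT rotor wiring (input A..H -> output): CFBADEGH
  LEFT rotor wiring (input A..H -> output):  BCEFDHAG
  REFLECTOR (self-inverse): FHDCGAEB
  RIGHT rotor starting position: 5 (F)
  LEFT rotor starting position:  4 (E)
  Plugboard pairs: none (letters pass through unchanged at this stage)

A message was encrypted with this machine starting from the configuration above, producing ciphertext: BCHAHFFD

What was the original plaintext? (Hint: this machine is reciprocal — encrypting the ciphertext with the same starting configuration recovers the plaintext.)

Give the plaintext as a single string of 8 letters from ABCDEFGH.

Char 1 ('B'): step: R->6, L=4; B->plug->B->R->B->L->D->refl->C->L'->D->R'->E->plug->E
Char 2 ('C'): step: R->7, L=4; C->plug->C->R->G->L->A->refl->F->L'->E->R'->F->plug->F
Char 3 ('H'): step: R->0, L->5 (L advanced); H->plug->H->R->H->L->G->refl->E->L'->D->R'->E->plug->E
Char 4 ('A'): step: R->1, L=5; A->plug->A->R->E->L->F->refl->A->L'->G->R'->G->plug->G
Char 5 ('H'): step: R->2, L=5; H->plug->H->R->D->L->E->refl->G->L'->H->R'->A->plug->A
Char 6 ('F'): step: R->3, L=5; F->plug->F->R->H->L->G->refl->E->L'->D->R'->D->plug->D
Char 7 ('F'): step: R->4, L=5; F->plug->F->R->B->L->D->refl->C->L'->A->R'->B->plug->B
Char 8 ('D'): step: R->5, L=5; D->plug->D->R->F->L->H->refl->B->L'->C->R'->C->plug->C

Answer: EFEGADBC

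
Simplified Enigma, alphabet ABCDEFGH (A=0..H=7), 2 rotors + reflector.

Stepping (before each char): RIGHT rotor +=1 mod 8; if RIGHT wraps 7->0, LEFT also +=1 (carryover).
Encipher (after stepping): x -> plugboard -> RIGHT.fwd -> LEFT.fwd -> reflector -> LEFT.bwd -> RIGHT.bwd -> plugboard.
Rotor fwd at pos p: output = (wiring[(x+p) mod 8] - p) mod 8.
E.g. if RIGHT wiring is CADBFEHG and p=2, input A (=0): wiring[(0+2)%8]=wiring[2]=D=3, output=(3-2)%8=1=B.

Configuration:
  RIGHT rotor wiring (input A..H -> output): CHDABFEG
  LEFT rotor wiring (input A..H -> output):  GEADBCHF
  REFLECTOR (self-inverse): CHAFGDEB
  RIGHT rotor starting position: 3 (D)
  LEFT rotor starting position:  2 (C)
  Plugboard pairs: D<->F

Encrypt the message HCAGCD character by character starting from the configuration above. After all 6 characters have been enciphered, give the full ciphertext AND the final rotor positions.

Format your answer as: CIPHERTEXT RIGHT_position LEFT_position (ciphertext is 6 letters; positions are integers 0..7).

Char 1 ('H'): step: R->4, L=2; H->plug->H->R->E->L->F->refl->D->L'->F->R'->A->plug->A
Char 2 ('C'): step: R->5, L=2; C->plug->C->R->B->L->B->refl->H->L'->C->R'->E->plug->E
Char 3 ('A'): step: R->6, L=2; A->plug->A->R->G->L->E->refl->G->L'->A->R'->B->plug->B
Char 4 ('G'): step: R->7, L=2; G->plug->G->R->G->L->E->refl->G->L'->A->R'->C->plug->C
Char 5 ('C'): step: R->0, L->3 (L advanced); C->plug->C->R->D->L->E->refl->G->L'->B->R'->E->plug->E
Char 6 ('D'): step: R->1, L=3; D->plug->F->R->D->L->E->refl->G->L'->B->R'->H->plug->H
Final: ciphertext=AEBCEH, RIGHT=1, LEFT=3

Answer: AEBCEH 1 3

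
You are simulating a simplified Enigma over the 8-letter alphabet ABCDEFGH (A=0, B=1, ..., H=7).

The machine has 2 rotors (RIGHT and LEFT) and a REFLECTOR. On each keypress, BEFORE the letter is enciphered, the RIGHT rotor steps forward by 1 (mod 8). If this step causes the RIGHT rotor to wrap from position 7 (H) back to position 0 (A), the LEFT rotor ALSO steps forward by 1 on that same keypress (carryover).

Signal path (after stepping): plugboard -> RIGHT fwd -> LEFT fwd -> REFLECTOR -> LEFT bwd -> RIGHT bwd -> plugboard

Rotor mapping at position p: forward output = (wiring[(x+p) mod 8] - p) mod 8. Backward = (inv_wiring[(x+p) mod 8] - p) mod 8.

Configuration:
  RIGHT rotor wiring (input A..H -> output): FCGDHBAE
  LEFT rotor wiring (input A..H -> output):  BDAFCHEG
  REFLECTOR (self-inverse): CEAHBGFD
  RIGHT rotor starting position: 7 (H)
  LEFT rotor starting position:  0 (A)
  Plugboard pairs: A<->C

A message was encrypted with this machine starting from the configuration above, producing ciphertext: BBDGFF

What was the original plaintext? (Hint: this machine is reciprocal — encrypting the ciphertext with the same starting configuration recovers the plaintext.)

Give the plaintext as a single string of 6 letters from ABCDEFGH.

Answer: DCHCAE

Derivation:
Char 1 ('B'): step: R->0, L->1 (L advanced); B->plug->B->R->C->L->E->refl->B->L'->D->R'->D->plug->D
Char 2 ('B'): step: R->1, L=1; B->plug->B->R->F->L->D->refl->H->L'->B->R'->A->plug->C
Char 3 ('D'): step: R->2, L=1; D->plug->D->R->H->L->A->refl->C->L'->A->R'->H->plug->H
Char 4 ('G'): step: R->3, L=1; G->plug->G->R->H->L->A->refl->C->L'->A->R'->A->plug->C
Char 5 ('F'): step: R->4, L=1; F->plug->F->R->G->L->F->refl->G->L'->E->R'->C->plug->A
Char 6 ('F'): step: R->5, L=1; F->plug->F->R->B->L->H->refl->D->L'->F->R'->E->plug->E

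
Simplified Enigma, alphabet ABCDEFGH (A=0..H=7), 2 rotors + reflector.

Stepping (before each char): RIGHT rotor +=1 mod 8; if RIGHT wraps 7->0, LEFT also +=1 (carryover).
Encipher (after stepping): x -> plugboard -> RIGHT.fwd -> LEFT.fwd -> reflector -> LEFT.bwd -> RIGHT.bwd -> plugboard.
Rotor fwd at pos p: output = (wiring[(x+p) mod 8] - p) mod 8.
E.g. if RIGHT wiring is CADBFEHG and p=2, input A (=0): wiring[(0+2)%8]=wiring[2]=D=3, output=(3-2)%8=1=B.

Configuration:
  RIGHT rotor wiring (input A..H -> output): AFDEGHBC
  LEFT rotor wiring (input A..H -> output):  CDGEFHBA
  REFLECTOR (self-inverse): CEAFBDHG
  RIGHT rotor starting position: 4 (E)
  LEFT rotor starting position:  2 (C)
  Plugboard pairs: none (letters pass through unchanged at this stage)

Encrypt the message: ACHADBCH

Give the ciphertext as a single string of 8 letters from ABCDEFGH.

Char 1 ('A'): step: R->5, L=2; A->plug->A->R->C->L->D->refl->F->L'->D->R'->D->plug->D
Char 2 ('C'): step: R->6, L=2; C->plug->C->R->C->L->D->refl->F->L'->D->R'->A->plug->A
Char 3 ('H'): step: R->7, L=2; H->plug->H->R->C->L->D->refl->F->L'->D->R'->A->plug->A
Char 4 ('A'): step: R->0, L->3 (L advanced); A->plug->A->R->A->L->B->refl->E->L'->C->R'->H->plug->H
Char 5 ('D'): step: R->1, L=3; D->plug->D->R->F->L->H->refl->G->L'->D->R'->C->plug->C
Char 6 ('B'): step: R->2, L=3; B->plug->B->R->C->L->E->refl->B->L'->A->R'->F->plug->F
Char 7 ('C'): step: R->3, L=3; C->plug->C->R->E->L->F->refl->D->L'->H->R'->E->plug->E
Char 8 ('H'): step: R->4, L=3; H->plug->H->R->A->L->B->refl->E->L'->C->R'->A->plug->A

Answer: DAAHCFEA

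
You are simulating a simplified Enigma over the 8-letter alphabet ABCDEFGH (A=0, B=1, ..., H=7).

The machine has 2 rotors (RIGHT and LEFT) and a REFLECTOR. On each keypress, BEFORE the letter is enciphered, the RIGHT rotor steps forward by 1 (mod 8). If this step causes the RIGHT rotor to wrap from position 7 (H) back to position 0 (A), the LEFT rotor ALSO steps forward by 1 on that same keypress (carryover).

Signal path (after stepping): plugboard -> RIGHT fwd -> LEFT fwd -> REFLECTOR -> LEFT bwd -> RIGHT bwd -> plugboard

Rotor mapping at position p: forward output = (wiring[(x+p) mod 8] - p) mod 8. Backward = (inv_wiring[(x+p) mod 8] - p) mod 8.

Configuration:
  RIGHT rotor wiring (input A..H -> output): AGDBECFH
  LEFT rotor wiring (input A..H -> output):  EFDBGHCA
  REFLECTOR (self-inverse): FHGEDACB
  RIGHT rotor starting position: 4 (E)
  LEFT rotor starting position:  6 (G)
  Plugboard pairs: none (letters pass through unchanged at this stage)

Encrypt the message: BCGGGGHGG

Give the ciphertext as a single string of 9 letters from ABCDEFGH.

Char 1 ('B'): step: R->5, L=6; B->plug->B->R->A->L->E->refl->D->L'->F->R'->A->plug->A
Char 2 ('C'): step: R->6, L=6; C->plug->C->R->C->L->G->refl->C->L'->B->R'->B->plug->B
Char 3 ('G'): step: R->7, L=6; G->plug->G->R->D->L->H->refl->B->L'->H->R'->C->plug->C
Char 4 ('G'): step: R->0, L->7 (L advanced); G->plug->G->R->F->L->H->refl->B->L'->A->R'->A->plug->A
Char 5 ('G'): step: R->1, L=7; G->plug->G->R->G->L->A->refl->F->L'->B->R'->E->plug->E
Char 6 ('G'): step: R->2, L=7; G->plug->G->R->G->L->A->refl->F->L'->B->R'->A->plug->A
Char 7 ('H'): step: R->3, L=7; H->plug->H->R->A->L->B->refl->H->L'->F->R'->F->plug->F
Char 8 ('G'): step: R->4, L=7; G->plug->G->R->H->L->D->refl->E->L'->D->R'->D->plug->D
Char 9 ('G'): step: R->5, L=7; G->plug->G->R->E->L->C->refl->G->L'->C->R'->C->plug->C

Answer: ABCAEAFDC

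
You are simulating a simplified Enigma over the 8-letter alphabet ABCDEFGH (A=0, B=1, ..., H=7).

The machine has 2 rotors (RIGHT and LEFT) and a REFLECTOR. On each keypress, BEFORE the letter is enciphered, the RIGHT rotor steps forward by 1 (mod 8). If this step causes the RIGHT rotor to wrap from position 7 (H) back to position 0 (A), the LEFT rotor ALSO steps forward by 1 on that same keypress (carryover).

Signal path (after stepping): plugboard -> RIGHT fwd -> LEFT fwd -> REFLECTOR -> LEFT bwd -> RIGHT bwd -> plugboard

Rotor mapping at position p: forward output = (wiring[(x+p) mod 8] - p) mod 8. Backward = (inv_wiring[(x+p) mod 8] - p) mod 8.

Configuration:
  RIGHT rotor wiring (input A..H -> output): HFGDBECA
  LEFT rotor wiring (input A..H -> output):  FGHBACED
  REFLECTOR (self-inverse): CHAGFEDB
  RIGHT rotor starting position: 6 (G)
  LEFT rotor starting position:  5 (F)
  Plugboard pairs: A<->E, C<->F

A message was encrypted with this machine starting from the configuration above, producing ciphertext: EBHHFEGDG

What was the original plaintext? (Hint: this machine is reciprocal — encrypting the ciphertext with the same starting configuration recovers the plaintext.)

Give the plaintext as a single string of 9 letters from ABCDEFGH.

Char 1 ('E'): step: R->7, L=5; E->plug->A->R->B->L->H->refl->B->L'->E->R'->E->plug->A
Char 2 ('B'): step: R->0, L->6 (L advanced); B->plug->B->R->F->L->D->refl->G->L'->A->R'->H->plug->H
Char 3 ('H'): step: R->1, L=6; H->plug->H->R->G->L->C->refl->A->L'->D->R'->E->plug->A
Char 4 ('H'): step: R->2, L=6; H->plug->H->R->D->L->A->refl->C->L'->G->R'->F->plug->C
Char 5 ('F'): step: R->3, L=6; F->plug->C->R->B->L->F->refl->E->L'->H->R'->D->plug->D
Char 6 ('E'): step: R->4, L=6; E->plug->A->R->F->L->D->refl->G->L'->A->R'->B->plug->B
Char 7 ('G'): step: R->5, L=6; G->plug->G->R->G->L->C->refl->A->L'->D->R'->C->plug->F
Char 8 ('D'): step: R->6, L=6; D->plug->D->R->H->L->E->refl->F->L'->B->R'->C->plug->F
Char 9 ('G'): step: R->7, L=6; G->plug->G->R->F->L->D->refl->G->L'->A->R'->B->plug->B

Answer: AHACDBFFB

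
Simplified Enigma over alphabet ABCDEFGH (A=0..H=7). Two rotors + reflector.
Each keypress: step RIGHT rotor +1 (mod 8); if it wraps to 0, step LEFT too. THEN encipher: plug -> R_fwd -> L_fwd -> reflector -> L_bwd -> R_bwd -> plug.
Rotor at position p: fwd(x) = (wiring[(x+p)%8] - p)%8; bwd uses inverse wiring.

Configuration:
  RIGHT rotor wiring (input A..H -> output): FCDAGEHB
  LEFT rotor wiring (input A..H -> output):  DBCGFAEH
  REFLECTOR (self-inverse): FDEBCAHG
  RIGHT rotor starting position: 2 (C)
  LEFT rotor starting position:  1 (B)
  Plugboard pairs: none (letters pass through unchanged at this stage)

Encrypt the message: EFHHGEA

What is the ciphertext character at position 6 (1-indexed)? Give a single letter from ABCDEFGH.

Char 1 ('E'): step: R->3, L=1; E->plug->E->R->G->L->G->refl->H->L'->E->R'->D->plug->D
Char 2 ('F'): step: R->4, L=1; F->plug->F->R->G->L->G->refl->H->L'->E->R'->H->plug->H
Char 3 ('H'): step: R->5, L=1; H->plug->H->R->B->L->B->refl->D->L'->F->R'->E->plug->E
Char 4 ('H'): step: R->6, L=1; H->plug->H->R->G->L->G->refl->H->L'->E->R'->D->plug->D
Char 5 ('G'): step: R->7, L=1; G->plug->G->R->F->L->D->refl->B->L'->B->R'->E->plug->E
Char 6 ('E'): step: R->0, L->2 (L advanced); E->plug->E->R->G->L->B->refl->D->L'->C->R'->B->plug->B

B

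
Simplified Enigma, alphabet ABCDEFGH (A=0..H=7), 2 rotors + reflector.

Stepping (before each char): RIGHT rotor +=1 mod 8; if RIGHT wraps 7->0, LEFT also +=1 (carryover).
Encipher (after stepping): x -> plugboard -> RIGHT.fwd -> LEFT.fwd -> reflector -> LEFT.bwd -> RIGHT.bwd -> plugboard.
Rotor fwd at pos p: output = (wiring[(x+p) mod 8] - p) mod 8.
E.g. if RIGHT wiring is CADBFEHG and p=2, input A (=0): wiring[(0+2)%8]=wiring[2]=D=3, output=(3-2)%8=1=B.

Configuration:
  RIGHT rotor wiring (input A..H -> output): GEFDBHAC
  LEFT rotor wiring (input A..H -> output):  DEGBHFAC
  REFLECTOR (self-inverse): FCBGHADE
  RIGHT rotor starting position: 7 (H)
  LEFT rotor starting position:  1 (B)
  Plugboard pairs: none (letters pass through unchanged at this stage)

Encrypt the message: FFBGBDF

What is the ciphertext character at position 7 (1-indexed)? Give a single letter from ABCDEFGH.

Char 1 ('F'): step: R->0, L->2 (L advanced); F->plug->F->R->H->L->C->refl->B->L'->G->R'->A->plug->A
Char 2 ('F'): step: R->1, L=2; F->plug->F->R->H->L->C->refl->B->L'->G->R'->E->plug->E
Char 3 ('B'): step: R->2, L=2; B->plug->B->R->B->L->H->refl->E->L'->A->R'->F->plug->F
Char 4 ('G'): step: R->3, L=2; G->plug->G->R->B->L->H->refl->E->L'->A->R'->A->plug->A
Char 5 ('B'): step: R->4, L=2; B->plug->B->R->D->L->D->refl->G->L'->E->R'->C->plug->C
Char 6 ('D'): step: R->5, L=2; D->plug->D->R->B->L->H->refl->E->L'->A->R'->F->plug->F
Char 7 ('F'): step: R->6, L=2; F->plug->F->R->F->L->A->refl->F->L'->C->R'->A->plug->A

A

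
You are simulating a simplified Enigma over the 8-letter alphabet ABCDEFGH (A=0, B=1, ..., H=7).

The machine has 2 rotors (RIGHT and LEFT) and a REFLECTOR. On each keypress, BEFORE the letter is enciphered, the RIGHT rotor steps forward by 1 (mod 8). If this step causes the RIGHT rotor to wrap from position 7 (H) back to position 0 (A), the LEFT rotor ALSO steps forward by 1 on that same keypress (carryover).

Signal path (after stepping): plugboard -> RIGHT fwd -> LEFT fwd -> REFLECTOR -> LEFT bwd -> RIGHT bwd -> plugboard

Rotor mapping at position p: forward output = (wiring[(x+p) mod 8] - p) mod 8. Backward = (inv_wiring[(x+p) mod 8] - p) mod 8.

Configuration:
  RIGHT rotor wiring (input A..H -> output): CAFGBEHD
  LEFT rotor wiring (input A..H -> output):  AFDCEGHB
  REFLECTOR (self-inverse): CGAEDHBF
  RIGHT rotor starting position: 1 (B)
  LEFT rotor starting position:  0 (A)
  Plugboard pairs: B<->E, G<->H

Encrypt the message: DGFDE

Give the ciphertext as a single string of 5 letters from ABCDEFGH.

Char 1 ('D'): step: R->2, L=0; D->plug->D->R->C->L->D->refl->E->L'->E->R'->B->plug->E
Char 2 ('G'): step: R->3, L=0; G->plug->H->R->C->L->D->refl->E->L'->E->R'->D->plug->D
Char 3 ('F'): step: R->4, L=0; F->plug->F->R->E->L->E->refl->D->L'->C->R'->H->plug->G
Char 4 ('D'): step: R->5, L=0; D->plug->D->R->F->L->G->refl->B->L'->H->R'->A->plug->A
Char 5 ('E'): step: R->6, L=0; E->plug->B->R->F->L->G->refl->B->L'->H->R'->E->plug->B

Answer: EDGAB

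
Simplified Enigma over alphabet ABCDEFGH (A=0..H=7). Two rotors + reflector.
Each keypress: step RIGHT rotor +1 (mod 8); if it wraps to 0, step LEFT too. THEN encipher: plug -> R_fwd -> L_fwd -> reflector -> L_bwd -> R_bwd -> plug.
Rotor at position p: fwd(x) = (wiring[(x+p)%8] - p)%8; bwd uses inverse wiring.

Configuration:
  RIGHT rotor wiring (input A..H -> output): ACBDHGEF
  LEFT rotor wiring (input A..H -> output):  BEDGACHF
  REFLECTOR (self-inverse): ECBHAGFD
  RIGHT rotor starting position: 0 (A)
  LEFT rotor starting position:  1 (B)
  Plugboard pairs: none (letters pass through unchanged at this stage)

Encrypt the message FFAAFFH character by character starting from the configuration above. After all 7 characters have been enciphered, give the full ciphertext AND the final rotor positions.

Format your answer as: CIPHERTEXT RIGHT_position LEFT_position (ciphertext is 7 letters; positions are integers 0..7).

Char 1 ('F'): step: R->1, L=1; F->plug->F->R->D->L->H->refl->D->L'->A->R'->B->plug->B
Char 2 ('F'): step: R->2, L=1; F->plug->F->R->D->L->H->refl->D->L'->A->R'->H->plug->H
Char 3 ('A'): step: R->3, L=1; A->plug->A->R->A->L->D->refl->H->L'->D->R'->C->plug->C
Char 4 ('A'): step: R->4, L=1; A->plug->A->R->D->L->H->refl->D->L'->A->R'->C->plug->C
Char 5 ('F'): step: R->5, L=1; F->plug->F->R->E->L->B->refl->C->L'->B->R'->A->plug->A
Char 6 ('F'): step: R->6, L=1; F->plug->F->R->F->L->G->refl->F->L'->C->R'->C->plug->C
Char 7 ('H'): step: R->7, L=1; H->plug->H->R->F->L->G->refl->F->L'->C->R'->D->plug->D
Final: ciphertext=BHCCACD, RIGHT=7, LEFT=1

Answer: BHCCACD 7 1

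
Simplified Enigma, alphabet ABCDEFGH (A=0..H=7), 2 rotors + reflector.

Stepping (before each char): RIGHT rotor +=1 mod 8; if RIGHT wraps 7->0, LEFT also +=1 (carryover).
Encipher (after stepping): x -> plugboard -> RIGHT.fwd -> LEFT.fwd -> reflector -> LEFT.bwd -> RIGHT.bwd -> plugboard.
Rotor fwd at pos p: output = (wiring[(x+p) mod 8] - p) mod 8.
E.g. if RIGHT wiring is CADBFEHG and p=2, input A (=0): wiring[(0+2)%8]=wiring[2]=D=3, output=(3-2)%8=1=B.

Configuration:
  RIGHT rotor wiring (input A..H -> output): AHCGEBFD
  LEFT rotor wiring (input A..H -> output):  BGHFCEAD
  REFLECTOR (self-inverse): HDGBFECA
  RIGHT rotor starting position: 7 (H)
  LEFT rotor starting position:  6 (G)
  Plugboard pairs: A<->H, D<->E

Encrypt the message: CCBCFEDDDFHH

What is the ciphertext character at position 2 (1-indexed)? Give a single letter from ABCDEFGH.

Char 1 ('C'): step: R->0, L->7 (L advanced); C->plug->C->R->C->L->H->refl->A->L'->D->R'->H->plug->A
Char 2 ('C'): step: R->1, L=7; C->plug->C->R->F->L->D->refl->B->L'->H->R'->H->plug->A

A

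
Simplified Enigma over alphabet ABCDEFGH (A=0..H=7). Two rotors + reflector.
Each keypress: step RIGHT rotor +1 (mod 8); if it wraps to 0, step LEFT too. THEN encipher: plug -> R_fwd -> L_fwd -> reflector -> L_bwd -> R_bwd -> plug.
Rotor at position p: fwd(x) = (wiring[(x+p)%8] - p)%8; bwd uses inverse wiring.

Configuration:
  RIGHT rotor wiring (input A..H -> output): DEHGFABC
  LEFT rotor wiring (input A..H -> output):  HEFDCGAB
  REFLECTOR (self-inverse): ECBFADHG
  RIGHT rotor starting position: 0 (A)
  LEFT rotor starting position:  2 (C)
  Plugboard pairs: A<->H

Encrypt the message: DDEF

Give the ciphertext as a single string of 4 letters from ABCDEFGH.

Answer: CFGD

Derivation:
Char 1 ('D'): step: R->1, L=2; D->plug->D->R->E->L->G->refl->H->L'->F->R'->C->plug->C
Char 2 ('D'): step: R->2, L=2; D->plug->D->R->G->L->F->refl->D->L'->A->R'->F->plug->F
Char 3 ('E'): step: R->3, L=2; E->plug->E->R->H->L->C->refl->B->L'->B->R'->G->plug->G
Char 4 ('F'): step: R->4, L=2; F->plug->F->R->A->L->D->refl->F->L'->G->R'->D->plug->D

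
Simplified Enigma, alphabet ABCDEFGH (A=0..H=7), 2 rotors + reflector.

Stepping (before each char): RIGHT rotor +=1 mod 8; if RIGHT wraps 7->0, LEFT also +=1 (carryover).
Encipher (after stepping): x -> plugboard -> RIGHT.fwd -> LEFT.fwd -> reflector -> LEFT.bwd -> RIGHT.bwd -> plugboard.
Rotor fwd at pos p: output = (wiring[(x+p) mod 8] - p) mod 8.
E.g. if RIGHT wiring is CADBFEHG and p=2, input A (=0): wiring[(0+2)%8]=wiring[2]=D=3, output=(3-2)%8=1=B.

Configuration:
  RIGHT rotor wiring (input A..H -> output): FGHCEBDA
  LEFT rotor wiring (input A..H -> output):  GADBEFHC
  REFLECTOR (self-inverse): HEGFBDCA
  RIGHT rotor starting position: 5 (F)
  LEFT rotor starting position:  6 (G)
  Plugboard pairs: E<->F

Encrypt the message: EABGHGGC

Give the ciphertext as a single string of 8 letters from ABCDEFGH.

Char 1 ('E'): step: R->6, L=6; E->plug->F->R->E->L->F->refl->D->L'->F->R'->A->plug->A
Char 2 ('A'): step: R->7, L=6; A->plug->A->R->B->L->E->refl->B->L'->A->R'->D->plug->D
Char 3 ('B'): step: R->0, L->7 (L advanced); B->plug->B->R->G->L->G->refl->C->L'->E->R'->E->plug->F
Char 4 ('G'): step: R->1, L=7; G->plug->G->R->H->L->A->refl->H->L'->B->R'->C->plug->C
Char 5 ('H'): step: R->2, L=7; H->plug->H->R->E->L->C->refl->G->L'->G->R'->F->plug->E
Char 6 ('G'): step: R->3, L=7; G->plug->G->R->D->L->E->refl->B->L'->C->R'->F->plug->E
Char 7 ('G'): step: R->4, L=7; G->plug->G->R->D->L->E->refl->B->L'->C->R'->F->plug->E
Char 8 ('C'): step: R->5, L=7; C->plug->C->R->D->L->E->refl->B->L'->C->R'->F->plug->E

Answer: ADFCEEEE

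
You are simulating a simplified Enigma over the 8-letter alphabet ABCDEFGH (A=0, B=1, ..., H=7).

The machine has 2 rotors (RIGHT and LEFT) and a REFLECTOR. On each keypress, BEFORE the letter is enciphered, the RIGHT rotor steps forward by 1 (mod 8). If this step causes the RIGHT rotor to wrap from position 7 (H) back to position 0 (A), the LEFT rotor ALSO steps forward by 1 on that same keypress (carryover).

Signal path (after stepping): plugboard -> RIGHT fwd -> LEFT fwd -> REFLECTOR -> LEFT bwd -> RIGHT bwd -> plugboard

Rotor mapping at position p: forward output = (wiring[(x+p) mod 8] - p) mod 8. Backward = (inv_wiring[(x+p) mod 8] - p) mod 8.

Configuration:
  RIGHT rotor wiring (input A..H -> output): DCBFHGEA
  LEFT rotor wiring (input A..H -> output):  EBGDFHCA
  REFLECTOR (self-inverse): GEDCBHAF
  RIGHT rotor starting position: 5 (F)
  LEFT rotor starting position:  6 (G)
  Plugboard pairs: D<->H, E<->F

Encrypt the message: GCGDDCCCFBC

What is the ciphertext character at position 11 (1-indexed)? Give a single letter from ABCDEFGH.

Char 1 ('G'): step: R->6, L=6; G->plug->G->R->B->L->C->refl->D->L'->D->R'->E->plug->F
Char 2 ('C'): step: R->7, L=6; C->plug->C->R->D->L->D->refl->C->L'->B->R'->A->plug->A
Char 3 ('G'): step: R->0, L->7 (L advanced); G->plug->G->R->E->L->E->refl->B->L'->A->R'->H->plug->D
Char 4 ('D'): step: R->1, L=7; D->plug->H->R->C->L->C->refl->D->L'->H->R'->G->plug->G
Char 5 ('D'): step: R->2, L=7; D->plug->H->R->A->L->B->refl->E->L'->E->R'->D->plug->H
Char 6 ('C'): step: R->3, L=7; C->plug->C->R->D->L->H->refl->F->L'->B->R'->D->plug->H
Char 7 ('C'): step: R->4, L=7; C->plug->C->R->A->L->B->refl->E->L'->E->R'->D->plug->H
Char 8 ('C'): step: R->5, L=7; C->plug->C->R->D->L->H->refl->F->L'->B->R'->A->plug->A
Char 9 ('F'): step: R->6, L=7; F->plug->E->R->D->L->H->refl->F->L'->B->R'->G->plug->G
Char 10 ('B'): step: R->7, L=7; B->plug->B->R->E->L->E->refl->B->L'->A->R'->F->plug->E
Char 11 ('C'): step: R->0, L->0 (L advanced); C->plug->C->R->B->L->B->refl->E->L'->A->R'->H->plug->D

D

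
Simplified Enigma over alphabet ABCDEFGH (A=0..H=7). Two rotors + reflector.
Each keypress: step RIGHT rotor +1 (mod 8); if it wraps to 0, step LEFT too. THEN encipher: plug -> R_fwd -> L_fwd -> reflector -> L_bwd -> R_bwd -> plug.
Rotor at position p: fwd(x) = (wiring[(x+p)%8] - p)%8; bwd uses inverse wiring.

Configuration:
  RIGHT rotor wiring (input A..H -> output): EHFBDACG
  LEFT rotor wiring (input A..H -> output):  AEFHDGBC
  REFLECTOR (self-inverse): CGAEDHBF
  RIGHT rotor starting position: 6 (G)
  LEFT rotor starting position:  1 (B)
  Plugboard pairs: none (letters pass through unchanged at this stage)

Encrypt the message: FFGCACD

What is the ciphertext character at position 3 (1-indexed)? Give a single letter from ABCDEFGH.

Char 1 ('F'): step: R->7, L=1; F->plug->F->R->E->L->F->refl->H->L'->H->R'->A->plug->A
Char 2 ('F'): step: R->0, L->2 (L advanced); F->plug->F->R->A->L->D->refl->E->L'->D->R'->E->plug->E
Char 3 ('G'): step: R->1, L=2; G->plug->G->R->F->L->A->refl->C->L'->H->R'->E->plug->E

E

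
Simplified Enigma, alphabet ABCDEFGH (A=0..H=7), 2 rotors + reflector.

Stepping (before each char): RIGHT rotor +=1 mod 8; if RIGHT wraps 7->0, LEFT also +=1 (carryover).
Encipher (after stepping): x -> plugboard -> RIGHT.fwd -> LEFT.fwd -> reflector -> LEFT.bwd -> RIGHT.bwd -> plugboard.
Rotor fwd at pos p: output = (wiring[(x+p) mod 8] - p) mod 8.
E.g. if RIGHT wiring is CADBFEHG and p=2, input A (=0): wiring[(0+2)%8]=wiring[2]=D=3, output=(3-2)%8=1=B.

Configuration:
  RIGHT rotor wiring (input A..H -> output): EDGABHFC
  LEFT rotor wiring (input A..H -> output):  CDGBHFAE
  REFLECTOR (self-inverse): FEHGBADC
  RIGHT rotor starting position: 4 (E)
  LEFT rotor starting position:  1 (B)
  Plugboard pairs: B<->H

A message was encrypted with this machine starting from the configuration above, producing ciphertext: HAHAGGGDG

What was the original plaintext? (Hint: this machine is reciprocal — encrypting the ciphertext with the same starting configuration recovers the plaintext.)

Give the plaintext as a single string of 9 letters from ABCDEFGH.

Char 1 ('H'): step: R->5, L=1; H->plug->B->R->A->L->C->refl->H->L'->F->R'->C->plug->C
Char 2 ('A'): step: R->6, L=1; A->plug->A->R->H->L->B->refl->E->L'->E->R'->B->plug->H
Char 3 ('H'): step: R->7, L=1; H->plug->B->R->F->L->H->refl->C->L'->A->R'->G->plug->G
Char 4 ('A'): step: R->0, L->2 (L advanced); A->plug->A->R->E->L->G->refl->D->L'->D->R'->B->plug->H
Char 5 ('G'): step: R->1, L=2; G->plug->G->R->B->L->H->refl->C->L'->F->R'->B->plug->H
Char 6 ('G'): step: R->2, L=2; G->plug->G->R->C->L->F->refl->A->L'->G->R'->B->plug->H
Char 7 ('G'): step: R->3, L=2; G->plug->G->R->A->L->E->refl->B->L'->H->R'->E->plug->E
Char 8 ('D'): step: R->4, L=2; D->plug->D->R->G->L->A->refl->F->L'->C->R'->G->plug->G
Char 9 ('G'): step: R->5, L=2; G->plug->G->R->D->L->D->refl->G->L'->E->R'->H->plug->B

Answer: CHGHHHEGB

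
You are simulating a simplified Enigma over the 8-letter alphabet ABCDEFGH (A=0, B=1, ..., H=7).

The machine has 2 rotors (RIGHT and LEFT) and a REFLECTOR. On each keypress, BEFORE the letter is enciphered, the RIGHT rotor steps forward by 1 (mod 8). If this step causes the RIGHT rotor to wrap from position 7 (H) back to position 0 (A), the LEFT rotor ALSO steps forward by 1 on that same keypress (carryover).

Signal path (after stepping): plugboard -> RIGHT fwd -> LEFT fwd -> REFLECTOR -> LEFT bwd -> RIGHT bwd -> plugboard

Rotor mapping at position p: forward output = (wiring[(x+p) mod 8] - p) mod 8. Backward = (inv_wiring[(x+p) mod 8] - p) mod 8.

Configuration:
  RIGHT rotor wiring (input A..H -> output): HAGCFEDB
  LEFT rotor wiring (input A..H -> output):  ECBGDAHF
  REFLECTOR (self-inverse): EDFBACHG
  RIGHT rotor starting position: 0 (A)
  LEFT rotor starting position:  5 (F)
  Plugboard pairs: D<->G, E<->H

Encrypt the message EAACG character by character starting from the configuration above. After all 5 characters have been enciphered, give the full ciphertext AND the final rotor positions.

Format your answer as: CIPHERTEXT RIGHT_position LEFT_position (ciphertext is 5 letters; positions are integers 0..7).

Answer: DHEHD 5 5

Derivation:
Char 1 ('E'): step: R->1, L=5; E->plug->H->R->G->L->B->refl->D->L'->A->R'->G->plug->D
Char 2 ('A'): step: R->2, L=5; A->plug->A->R->E->L->F->refl->C->L'->B->R'->E->plug->H
Char 3 ('A'): step: R->3, L=5; A->plug->A->R->H->L->G->refl->H->L'->D->R'->H->plug->E
Char 4 ('C'): step: R->4, L=5; C->plug->C->R->H->L->G->refl->H->L'->D->R'->E->plug->H
Char 5 ('G'): step: R->5, L=5; G->plug->D->R->C->L->A->refl->E->L'->F->R'->G->plug->D
Final: ciphertext=DHEHD, RIGHT=5, LEFT=5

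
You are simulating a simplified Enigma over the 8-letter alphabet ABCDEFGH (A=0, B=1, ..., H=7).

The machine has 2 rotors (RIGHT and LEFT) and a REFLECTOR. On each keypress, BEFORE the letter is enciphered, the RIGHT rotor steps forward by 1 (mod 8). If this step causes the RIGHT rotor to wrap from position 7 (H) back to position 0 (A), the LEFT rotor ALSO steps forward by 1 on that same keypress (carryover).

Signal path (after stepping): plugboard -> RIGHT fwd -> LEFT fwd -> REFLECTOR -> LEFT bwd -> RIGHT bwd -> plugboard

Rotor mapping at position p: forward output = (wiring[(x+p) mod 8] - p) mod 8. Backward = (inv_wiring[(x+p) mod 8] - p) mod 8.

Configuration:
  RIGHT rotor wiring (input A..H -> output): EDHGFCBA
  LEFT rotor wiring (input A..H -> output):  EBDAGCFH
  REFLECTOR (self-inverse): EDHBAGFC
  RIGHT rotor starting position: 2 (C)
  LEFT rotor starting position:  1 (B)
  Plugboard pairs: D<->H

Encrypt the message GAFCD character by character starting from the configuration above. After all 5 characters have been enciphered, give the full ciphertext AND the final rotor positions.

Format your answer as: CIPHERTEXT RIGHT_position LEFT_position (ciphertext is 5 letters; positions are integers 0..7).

Char 1 ('G'): step: R->3, L=1; G->plug->G->R->A->L->A->refl->E->L'->F->R'->E->plug->E
Char 2 ('A'): step: R->4, L=1; A->plug->A->R->B->L->C->refl->H->L'->C->R'->H->plug->D
Char 3 ('F'): step: R->5, L=1; F->plug->F->R->C->L->H->refl->C->L'->B->R'->G->plug->G
Char 4 ('C'): step: R->6, L=1; C->plug->C->R->G->L->G->refl->F->L'->D->R'->A->plug->A
Char 5 ('D'): step: R->7, L=1; D->plug->H->R->C->L->H->refl->C->L'->B->R'->A->plug->A
Final: ciphertext=EDGAA, RIGHT=7, LEFT=1

Answer: EDGAA 7 1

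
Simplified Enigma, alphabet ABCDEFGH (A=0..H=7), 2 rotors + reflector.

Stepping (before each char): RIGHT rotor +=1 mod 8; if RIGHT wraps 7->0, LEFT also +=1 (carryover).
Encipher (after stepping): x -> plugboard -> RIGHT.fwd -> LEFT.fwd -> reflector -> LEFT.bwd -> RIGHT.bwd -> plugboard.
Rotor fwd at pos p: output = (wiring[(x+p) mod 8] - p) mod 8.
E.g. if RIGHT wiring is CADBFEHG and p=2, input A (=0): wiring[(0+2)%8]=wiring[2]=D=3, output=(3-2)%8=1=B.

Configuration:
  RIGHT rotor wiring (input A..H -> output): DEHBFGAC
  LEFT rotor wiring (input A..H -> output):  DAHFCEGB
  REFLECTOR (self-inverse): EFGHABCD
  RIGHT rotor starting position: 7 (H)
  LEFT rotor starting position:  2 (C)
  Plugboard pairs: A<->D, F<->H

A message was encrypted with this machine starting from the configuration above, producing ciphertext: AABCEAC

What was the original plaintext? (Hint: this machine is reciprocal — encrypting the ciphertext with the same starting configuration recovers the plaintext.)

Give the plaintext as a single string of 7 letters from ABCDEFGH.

Answer: DCDGFHG

Derivation:
Char 1 ('A'): step: R->0, L->3 (L advanced); A->plug->D->R->B->L->H->refl->D->L'->D->R'->A->plug->D
Char 2 ('A'): step: R->1, L=3; A->plug->D->R->E->L->G->refl->C->L'->A->R'->C->plug->C
Char 3 ('B'): step: R->2, L=3; B->plug->B->R->H->L->E->refl->A->L'->F->R'->A->plug->D
Char 4 ('C'): step: R->3, L=3; C->plug->C->R->D->L->D->refl->H->L'->B->R'->G->plug->G
Char 5 ('E'): step: R->4, L=3; E->plug->E->R->H->L->E->refl->A->L'->F->R'->H->plug->F
Char 6 ('A'): step: R->5, L=3; A->plug->D->R->G->L->F->refl->B->L'->C->R'->F->plug->H
Char 7 ('C'): step: R->6, L=3; C->plug->C->R->F->L->A->refl->E->L'->H->R'->G->plug->G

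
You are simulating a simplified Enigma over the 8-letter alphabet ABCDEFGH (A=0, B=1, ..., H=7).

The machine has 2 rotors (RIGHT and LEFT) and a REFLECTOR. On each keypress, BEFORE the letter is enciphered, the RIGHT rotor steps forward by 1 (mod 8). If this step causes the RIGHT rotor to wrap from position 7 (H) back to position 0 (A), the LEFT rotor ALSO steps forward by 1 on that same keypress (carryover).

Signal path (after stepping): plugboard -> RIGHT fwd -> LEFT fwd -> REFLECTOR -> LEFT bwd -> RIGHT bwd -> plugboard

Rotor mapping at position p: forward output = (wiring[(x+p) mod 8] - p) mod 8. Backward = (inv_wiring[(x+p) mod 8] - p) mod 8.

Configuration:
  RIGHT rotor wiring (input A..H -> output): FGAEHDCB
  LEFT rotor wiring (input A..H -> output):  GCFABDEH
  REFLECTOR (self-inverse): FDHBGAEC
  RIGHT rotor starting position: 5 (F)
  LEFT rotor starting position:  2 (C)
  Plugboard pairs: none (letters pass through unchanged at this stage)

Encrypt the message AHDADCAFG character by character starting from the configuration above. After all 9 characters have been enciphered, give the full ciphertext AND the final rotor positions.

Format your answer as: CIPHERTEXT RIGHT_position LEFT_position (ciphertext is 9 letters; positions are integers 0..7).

Char 1 ('A'): step: R->6, L=2; A->plug->A->R->E->L->C->refl->H->L'->C->R'->E->plug->E
Char 2 ('H'): step: R->7, L=2; H->plug->H->R->D->L->B->refl->D->L'->A->R'->F->plug->F
Char 3 ('D'): step: R->0, L->3 (L advanced); D->plug->D->R->E->L->E->refl->G->L'->B->R'->H->plug->H
Char 4 ('A'): step: R->1, L=3; A->plug->A->R->F->L->D->refl->B->L'->D->R'->C->plug->C
Char 5 ('D'): step: R->2, L=3; D->plug->D->R->B->L->G->refl->E->L'->E->R'->H->plug->H
Char 6 ('C'): step: R->3, L=3; C->plug->C->R->A->L->F->refl->A->L'->C->R'->F->plug->F
Char 7 ('A'): step: R->4, L=3; A->plug->A->R->D->L->B->refl->D->L'->F->R'->D->plug->D
Char 8 ('F'): step: R->5, L=3; F->plug->F->R->D->L->B->refl->D->L'->F->R'->B->plug->B
Char 9 ('G'): step: R->6, L=3; G->plug->G->R->B->L->G->refl->E->L'->E->R'->A->plug->A
Final: ciphertext=EFHCHFDBA, RIGHT=6, LEFT=3

Answer: EFHCHFDBA 6 3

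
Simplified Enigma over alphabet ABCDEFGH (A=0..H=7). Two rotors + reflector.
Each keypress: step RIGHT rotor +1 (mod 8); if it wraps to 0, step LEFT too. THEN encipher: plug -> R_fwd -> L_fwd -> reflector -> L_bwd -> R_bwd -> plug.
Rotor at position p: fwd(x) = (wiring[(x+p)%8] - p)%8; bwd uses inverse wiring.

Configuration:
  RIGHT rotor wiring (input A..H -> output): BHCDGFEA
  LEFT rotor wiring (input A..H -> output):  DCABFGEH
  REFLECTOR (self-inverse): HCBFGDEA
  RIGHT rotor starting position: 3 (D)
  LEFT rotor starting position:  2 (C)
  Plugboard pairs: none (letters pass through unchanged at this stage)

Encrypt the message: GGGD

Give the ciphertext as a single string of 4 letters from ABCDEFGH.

Answer: DDCC

Derivation:
Char 1 ('G'): step: R->4, L=2; G->plug->G->R->G->L->B->refl->C->L'->E->R'->D->plug->D
Char 2 ('G'): step: R->5, L=2; G->plug->G->R->G->L->B->refl->C->L'->E->R'->D->plug->D
Char 3 ('G'): step: R->6, L=2; G->plug->G->R->A->L->G->refl->E->L'->D->R'->C->plug->C
Char 4 ('D'): step: R->7, L=2; D->plug->D->R->D->L->E->refl->G->L'->A->R'->C->plug->C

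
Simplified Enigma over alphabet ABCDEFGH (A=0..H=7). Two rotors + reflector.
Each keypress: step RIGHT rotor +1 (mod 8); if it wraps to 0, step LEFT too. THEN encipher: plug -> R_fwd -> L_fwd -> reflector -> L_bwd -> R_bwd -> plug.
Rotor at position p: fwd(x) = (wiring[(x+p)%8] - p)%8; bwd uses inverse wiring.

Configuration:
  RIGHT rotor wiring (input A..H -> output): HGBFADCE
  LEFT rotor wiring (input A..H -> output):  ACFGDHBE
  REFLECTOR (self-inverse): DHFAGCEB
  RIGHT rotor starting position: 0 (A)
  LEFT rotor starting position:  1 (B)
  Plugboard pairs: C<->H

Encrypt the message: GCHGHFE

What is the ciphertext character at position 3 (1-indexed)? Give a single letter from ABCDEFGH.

Char 1 ('G'): step: R->1, L=1; G->plug->G->R->D->L->C->refl->F->L'->C->R'->E->plug->E
Char 2 ('C'): step: R->2, L=1; C->plug->H->R->E->L->G->refl->E->L'->B->R'->D->plug->D
Char 3 ('H'): step: R->3, L=1; H->plug->C->R->A->L->B->refl->H->L'->H->R'->D->plug->D

D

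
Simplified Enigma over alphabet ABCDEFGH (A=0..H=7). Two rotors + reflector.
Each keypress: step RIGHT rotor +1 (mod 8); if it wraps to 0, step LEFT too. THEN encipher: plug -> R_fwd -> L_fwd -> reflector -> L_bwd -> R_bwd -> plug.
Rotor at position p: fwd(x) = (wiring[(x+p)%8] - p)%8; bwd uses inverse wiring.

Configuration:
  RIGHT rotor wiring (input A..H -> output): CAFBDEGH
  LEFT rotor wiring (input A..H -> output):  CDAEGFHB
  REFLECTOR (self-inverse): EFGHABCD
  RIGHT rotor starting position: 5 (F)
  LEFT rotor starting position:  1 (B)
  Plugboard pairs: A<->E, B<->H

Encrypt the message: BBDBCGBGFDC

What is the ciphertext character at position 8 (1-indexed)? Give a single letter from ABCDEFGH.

Char 1 ('B'): step: R->6, L=1; B->plug->H->R->G->L->A->refl->E->L'->E->R'->C->plug->C
Char 2 ('B'): step: R->7, L=1; B->plug->H->R->H->L->B->refl->F->L'->D->R'->B->plug->H
Char 3 ('D'): step: R->0, L->2 (L advanced); D->plug->D->R->B->L->C->refl->G->L'->A->R'->B->plug->H
Char 4 ('B'): step: R->1, L=2; B->plug->H->R->B->L->C->refl->G->L'->A->R'->C->plug->C
Char 5 ('C'): step: R->2, L=2; C->plug->C->R->B->L->C->refl->G->L'->A->R'->G->plug->G
Char 6 ('G'): step: R->3, L=2; G->plug->G->R->F->L->H->refl->D->L'->D->R'->D->plug->D
Char 7 ('B'): step: R->4, L=2; B->plug->H->R->F->L->H->refl->D->L'->D->R'->D->plug->D
Char 8 ('G'): step: R->5, L=2; G->plug->G->R->E->L->F->refl->B->L'->H->R'->A->plug->E

E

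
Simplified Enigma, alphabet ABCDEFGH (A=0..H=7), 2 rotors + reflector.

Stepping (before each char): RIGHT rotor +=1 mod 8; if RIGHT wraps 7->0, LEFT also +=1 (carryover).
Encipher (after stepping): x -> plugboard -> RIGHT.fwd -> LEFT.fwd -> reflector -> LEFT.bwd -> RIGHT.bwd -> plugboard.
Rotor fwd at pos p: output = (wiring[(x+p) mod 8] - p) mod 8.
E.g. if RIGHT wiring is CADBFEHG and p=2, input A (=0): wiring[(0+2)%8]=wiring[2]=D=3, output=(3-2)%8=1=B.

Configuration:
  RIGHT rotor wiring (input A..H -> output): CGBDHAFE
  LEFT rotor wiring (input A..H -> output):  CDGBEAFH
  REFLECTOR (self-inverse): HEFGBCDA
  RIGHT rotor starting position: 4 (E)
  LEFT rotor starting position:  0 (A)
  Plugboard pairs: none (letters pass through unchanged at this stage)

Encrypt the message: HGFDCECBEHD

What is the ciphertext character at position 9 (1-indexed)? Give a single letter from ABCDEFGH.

Char 1 ('H'): step: R->5, L=0; H->plug->H->R->C->L->G->refl->D->L'->B->R'->E->plug->E
Char 2 ('G'): step: R->6, L=0; G->plug->G->R->B->L->D->refl->G->L'->C->R'->H->plug->H
Char 3 ('F'): step: R->7, L=0; F->plug->F->R->A->L->C->refl->F->L'->G->R'->H->plug->H
Char 4 ('D'): step: R->0, L->1 (L advanced); D->plug->D->R->D->L->D->refl->G->L'->G->R'->B->plug->B
Char 5 ('C'): step: R->1, L=1; C->plug->C->R->C->L->A->refl->H->L'->E->R'->F->plug->F
Char 6 ('E'): step: R->2, L=1; E->plug->E->R->D->L->D->refl->G->L'->G->R'->D->plug->D
Char 7 ('C'): step: R->3, L=1; C->plug->C->R->F->L->E->refl->B->L'->H->R'->F->plug->F
Char 8 ('B'): step: R->4, L=1; B->plug->B->R->E->L->H->refl->A->L'->C->R'->F->plug->F
Char 9 ('E'): step: R->5, L=1; E->plug->E->R->B->L->F->refl->C->L'->A->R'->B->plug->B

B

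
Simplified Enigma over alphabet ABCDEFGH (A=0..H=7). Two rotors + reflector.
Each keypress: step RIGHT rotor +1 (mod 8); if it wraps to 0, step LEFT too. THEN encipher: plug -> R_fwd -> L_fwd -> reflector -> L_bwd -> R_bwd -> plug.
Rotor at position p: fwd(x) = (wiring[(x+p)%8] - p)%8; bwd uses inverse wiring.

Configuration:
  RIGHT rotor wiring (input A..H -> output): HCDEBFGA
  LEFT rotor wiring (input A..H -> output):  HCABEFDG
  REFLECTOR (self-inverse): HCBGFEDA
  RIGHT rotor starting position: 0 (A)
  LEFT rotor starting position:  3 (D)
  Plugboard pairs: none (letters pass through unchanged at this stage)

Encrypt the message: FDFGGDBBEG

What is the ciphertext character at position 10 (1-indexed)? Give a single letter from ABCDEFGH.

Char 1 ('F'): step: R->1, L=3; F->plug->F->R->F->L->E->refl->F->L'->H->R'->G->plug->G
Char 2 ('D'): step: R->2, L=3; D->plug->D->R->D->L->A->refl->H->L'->G->R'->F->plug->F
Char 3 ('F'): step: R->3, L=3; F->plug->F->R->E->L->D->refl->G->L'->A->R'->H->plug->H
Char 4 ('G'): step: R->4, L=3; G->plug->G->R->H->L->F->refl->E->L'->F->R'->A->plug->A
Char 5 ('G'): step: R->5, L=3; G->plug->G->R->H->L->F->refl->E->L'->F->R'->E->plug->E
Char 6 ('D'): step: R->6, L=3; D->plug->D->R->E->L->D->refl->G->L'->A->R'->A->plug->A
Char 7 ('B'): step: R->7, L=3; B->plug->B->R->A->L->G->refl->D->L'->E->R'->D->plug->D
Char 8 ('B'): step: R->0, L->4 (L advanced); B->plug->B->R->C->L->H->refl->A->L'->A->R'->H->plug->H
Char 9 ('E'): step: R->1, L=4; E->plug->E->R->E->L->D->refl->G->L'->F->R'->F->plug->F
Char 10 ('G'): step: R->2, L=4; G->plug->G->R->F->L->G->refl->D->L'->E->R'->E->plug->E

E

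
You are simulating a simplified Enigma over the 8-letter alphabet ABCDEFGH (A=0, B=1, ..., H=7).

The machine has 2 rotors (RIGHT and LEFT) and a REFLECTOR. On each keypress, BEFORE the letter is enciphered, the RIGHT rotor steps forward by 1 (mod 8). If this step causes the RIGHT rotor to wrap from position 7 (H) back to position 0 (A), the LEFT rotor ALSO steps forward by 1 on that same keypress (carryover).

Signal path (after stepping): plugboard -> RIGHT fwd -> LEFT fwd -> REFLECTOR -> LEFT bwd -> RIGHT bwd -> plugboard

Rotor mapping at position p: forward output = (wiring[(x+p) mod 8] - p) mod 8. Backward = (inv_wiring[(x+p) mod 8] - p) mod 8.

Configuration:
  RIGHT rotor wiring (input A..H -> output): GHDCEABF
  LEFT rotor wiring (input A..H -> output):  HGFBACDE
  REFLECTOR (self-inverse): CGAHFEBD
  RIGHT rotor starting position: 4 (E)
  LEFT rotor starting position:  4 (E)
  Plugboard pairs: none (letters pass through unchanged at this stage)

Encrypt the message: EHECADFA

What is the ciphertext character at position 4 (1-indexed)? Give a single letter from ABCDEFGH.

Char 1 ('E'): step: R->5, L=4; E->plug->E->R->C->L->H->refl->D->L'->E->R'->B->plug->B
Char 2 ('H'): step: R->6, L=4; H->plug->H->R->C->L->H->refl->D->L'->E->R'->F->plug->F
Char 3 ('E'): step: R->7, L=4; E->plug->E->R->D->L->A->refl->C->L'->F->R'->F->plug->F
Char 4 ('C'): step: R->0, L->5 (L advanced); C->plug->C->R->D->L->C->refl->A->L'->F->R'->H->plug->H

H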